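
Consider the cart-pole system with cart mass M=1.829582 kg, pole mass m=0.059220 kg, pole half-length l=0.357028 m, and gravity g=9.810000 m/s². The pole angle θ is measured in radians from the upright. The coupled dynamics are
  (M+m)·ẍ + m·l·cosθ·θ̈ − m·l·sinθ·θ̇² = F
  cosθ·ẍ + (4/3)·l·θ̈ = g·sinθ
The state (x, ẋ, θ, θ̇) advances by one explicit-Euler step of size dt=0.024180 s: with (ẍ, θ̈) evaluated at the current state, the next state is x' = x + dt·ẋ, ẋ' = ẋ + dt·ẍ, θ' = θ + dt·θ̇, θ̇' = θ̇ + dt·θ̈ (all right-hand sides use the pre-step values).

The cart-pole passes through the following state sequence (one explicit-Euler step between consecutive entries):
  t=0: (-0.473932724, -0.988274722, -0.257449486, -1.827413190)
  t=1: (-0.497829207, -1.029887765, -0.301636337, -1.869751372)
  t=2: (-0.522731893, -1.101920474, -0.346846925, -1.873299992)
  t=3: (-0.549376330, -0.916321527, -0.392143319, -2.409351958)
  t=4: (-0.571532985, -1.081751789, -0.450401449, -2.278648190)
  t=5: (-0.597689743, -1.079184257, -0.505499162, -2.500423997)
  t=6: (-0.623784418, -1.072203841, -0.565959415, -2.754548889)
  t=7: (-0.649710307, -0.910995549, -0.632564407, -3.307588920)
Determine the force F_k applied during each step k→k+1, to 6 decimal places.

F_0 = -3.268394 N
F_1 = -5.607783 N
F_2 = 14.082325 N
F_3 = -12.769938 N
F_4 = 0.073768 N
F_5 = 0.414864 N
F_6 = 12.270505 N

step 0→1:
  ẍ = (ẋ'−ẋ)/dt = (-1.029887765−-0.988274722)/0.024180 = -1.720970
  θ̈ = (θ̇'−θ̇)/dt = (-1.869751372−-1.827413190)/0.024180 = -1.750959
  sinθ=-0.254615, cosθ=0.967043
  F = (M+m)·ẍ + m·l·cosθ·θ̈ − m·l·sinθ·θ̇² = -3.250571 + -0.035801 − -0.017977 = -3.268394
step 1→2:
  ẍ = (ẋ'−ẋ)/dt = (-1.101920474−-1.029887765)/0.024180 = -2.979020
  θ̈ = (θ̇'−θ̇)/dt = (-1.873299992−-1.869751372)/0.024180 = -0.146758
  sinθ=-0.297083, cosθ=0.954852
  F = (M+m)·ẍ + m·l·cosθ·θ̈ − m·l·sinθ·θ̇² = -5.626779 + -0.002963 − -0.021959 = -5.607783
step 2→3:
  ẍ = (ẋ'−ẋ)/dt = (-0.916321527−-1.101920474)/0.024180 = 7.675722
  θ̈ = (θ̇'−θ̇)/dt = (-2.409351958−-1.873299992)/0.024180 = -22.169229
  sinθ=-0.339934, cosθ=0.940449
  F = (M+m)·ẍ + m·l·cosθ·θ̈ − m·l·sinθ·θ̇² = 14.497918 + -0.440815 − -0.025222 = 14.082325
step 3→4:
  ẍ = (ẋ'−ẋ)/dt = (-1.081751789−-0.916321527)/0.024180 = -6.841615
  θ̈ = (θ̇'−θ̇)/dt = (-2.278648190−-2.409351958)/0.024180 = 5.405449
  sinθ=-0.382170, cosθ=0.924092
  F = (M+m)·ẍ + m·l·cosθ·θ̈ − m·l·sinθ·θ̇² = -12.922457 + 0.105613 − -0.046906 = -12.769938
step 4→5:
  ẍ = (ẋ'−ẋ)/dt = (-1.079184257−-1.081751789)/0.024180 = 0.106184
  θ̈ = (θ̇'−θ̇)/dt = (-2.500423997−-2.278648190)/0.024180 = -9.171870
  sinθ=-0.435327, cosθ=0.900272
  F = (M+m)·ẍ + m·l·cosθ·θ̈ − m·l·sinθ·θ̇² = 0.200561 + -0.174583 − -0.047790 = 0.073768
step 5→6:
  ẍ = (ẋ'−ẋ)/dt = (-1.072203841−-1.079184257)/0.024180 = 0.288686
  θ̈ = (θ̇'−θ̇)/dt = (-2.754548889−-2.500423997)/0.024180 = -10.509714
  sinθ=-0.484244, cosθ=0.874933
  F = (M+m)·ẍ + m·l·cosθ·θ̈ − m·l·sinθ·θ̇² = 0.545270 + -0.194418 − -0.064012 = 0.414864
step 6→7:
  ẍ = (ẋ'−ẋ)/dt = (-0.910995549−-1.072203841)/0.024180 = 6.667010
  θ̈ = (θ̇'−θ̇)/dt = (-3.307588920−-2.754548889)/0.024180 = -22.871796
  sinθ=-0.536226, cosθ=0.844075
  F = (M+m)·ẍ + m·l·cosθ·θ̈ − m·l·sinθ·θ̇² = 12.592661 + -0.408180 − -0.086024 = 12.270505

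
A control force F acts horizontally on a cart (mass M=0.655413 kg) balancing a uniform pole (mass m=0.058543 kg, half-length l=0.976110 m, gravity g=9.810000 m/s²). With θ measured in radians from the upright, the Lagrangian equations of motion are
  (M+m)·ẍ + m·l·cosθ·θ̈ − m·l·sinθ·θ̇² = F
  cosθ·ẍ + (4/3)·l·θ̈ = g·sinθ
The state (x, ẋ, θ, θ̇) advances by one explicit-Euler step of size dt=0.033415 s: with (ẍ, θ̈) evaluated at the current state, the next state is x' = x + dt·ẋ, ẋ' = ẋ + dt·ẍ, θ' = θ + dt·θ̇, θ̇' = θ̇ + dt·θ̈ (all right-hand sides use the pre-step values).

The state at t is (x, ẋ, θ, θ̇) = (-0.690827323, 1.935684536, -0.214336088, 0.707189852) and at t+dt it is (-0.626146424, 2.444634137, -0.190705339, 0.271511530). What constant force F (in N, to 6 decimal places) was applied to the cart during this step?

F = 10.152442 N

ẍ = (ẋ'−ẋ)/dt = (2.444634137−1.935684536)/0.033415 = 15.231172
θ̈ = (θ̇'−θ̇)/dt = (0.271511530−0.707189852)/0.033415 = -13.038406
sinθ=-0.212699, cosθ=0.977118
F = (M+m)·ẍ + m·l·cosθ·θ̈ − m·l·sinθ·θ̇² = 10.874386 + -0.728023 − -0.006079 = 10.152442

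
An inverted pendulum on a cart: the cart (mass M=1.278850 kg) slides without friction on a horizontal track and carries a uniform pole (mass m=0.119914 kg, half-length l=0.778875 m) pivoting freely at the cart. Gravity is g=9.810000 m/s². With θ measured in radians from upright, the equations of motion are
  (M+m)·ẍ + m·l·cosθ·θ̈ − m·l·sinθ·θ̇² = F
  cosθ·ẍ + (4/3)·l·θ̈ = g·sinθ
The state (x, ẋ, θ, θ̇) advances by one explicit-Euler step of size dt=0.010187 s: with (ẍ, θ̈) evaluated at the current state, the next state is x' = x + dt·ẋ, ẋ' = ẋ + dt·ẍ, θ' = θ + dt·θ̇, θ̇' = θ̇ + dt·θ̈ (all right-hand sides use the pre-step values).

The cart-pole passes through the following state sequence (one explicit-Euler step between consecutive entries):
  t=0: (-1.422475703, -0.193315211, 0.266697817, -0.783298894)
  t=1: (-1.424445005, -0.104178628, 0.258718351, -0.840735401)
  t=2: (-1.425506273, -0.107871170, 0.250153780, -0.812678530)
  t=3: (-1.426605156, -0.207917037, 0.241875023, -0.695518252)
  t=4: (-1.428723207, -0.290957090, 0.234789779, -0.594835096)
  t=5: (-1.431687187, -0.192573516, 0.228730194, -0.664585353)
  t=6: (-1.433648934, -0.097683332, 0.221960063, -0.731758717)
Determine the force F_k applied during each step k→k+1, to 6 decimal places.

F_0 = 11.716147 N
F_1 = -0.275234 N
F_2 = -12.711708 N
F_3 = -10.516718 N
F_4 = 12.879286 N
F_5 = 12.420068 N

step 0→1:
  ẍ = (ẋ'−ẋ)/dt = (-0.104178628−-0.193315211)/0.010187 = 8.750033
  θ̈ = (θ̇'−θ̇)/dt = (-0.840735401−-0.783298894)/0.010187 = -5.638216
  sinθ=0.263547, cosθ=0.964646
  F = (M+m)·ẍ + m·l·cosθ·θ̈ − m·l·sinθ·θ̇² = 12.239231 + -0.507981 − 0.015103 = 11.716147
step 1→2:
  ẍ = (ẋ'−ẋ)/dt = (-0.107871170−-0.104178628)/0.010187 = -0.362476
  θ̈ = (θ̇'−θ̇)/dt = (-0.812678530−-0.840735401)/0.010187 = 2.754184
  sinθ=0.255842, cosθ=0.966719
  F = (M+m)·ẍ + m·l·cosθ·θ̈ − m·l·sinθ·θ̇² = -0.507018 + 0.248674 − 0.016890 = -0.275234
step 2→3:
  ẍ = (ẋ'−ẋ)/dt = (-0.207917037−-0.107871170)/0.010187 = -9.820935
  θ̈ = (θ̇'−θ̇)/dt = (-0.695518252−-0.812678530)/0.010187 = 11.500960
  sinθ=0.247553, cosθ=0.968874
  F = (M+m)·ẍ + m·l·cosθ·θ̈ − m·l·sinθ·θ̇² = -13.737171 + 1.040733 − 0.015270 = -12.711708
step 3→4:
  ẍ = (ẋ'−ẋ)/dt = (-0.290957090−-0.207917037)/0.010187 = -8.151571
  θ̈ = (θ̇'−θ̇)/dt = (-0.594835096−-0.695518252)/0.010187 = 9.883494
  sinθ=0.239523, cosθ=0.970891
  F = (M+m)·ẍ + m·l·cosθ·θ̈ − m·l·sinθ·θ̇² = -11.402124 + 0.896228 − 0.010822 = -10.516718
step 4→5:
  ẍ = (ẋ'−ẋ)/dt = (-0.192573516−-0.290957090)/0.010187 = 9.657757
  θ̈ = (θ̇'−θ̇)/dt = (-0.664585353−-0.594835096)/0.010187 = -6.846987
  sinθ=0.232639, cosθ=0.972563
  F = (M+m)·ẍ + m·l·cosθ·θ̈ − m·l·sinθ·θ̇² = 13.508923 + -0.621949 − 0.007688 = 12.879286
step 5→6:
  ẍ = (ẋ'−ẋ)/dt = (-0.097683332−-0.192573516)/0.010187 = 9.314831
  θ̈ = (θ̇'−θ̇)/dt = (-0.731758717−-0.664585353)/0.010187 = -6.594028
  sinθ=0.226741, cosθ=0.973955
  F = (M+m)·ẍ + m·l·cosθ·θ̈ − m·l·sinθ·θ̇² = 13.029250 + -0.599829 − 0.009353 = 12.420068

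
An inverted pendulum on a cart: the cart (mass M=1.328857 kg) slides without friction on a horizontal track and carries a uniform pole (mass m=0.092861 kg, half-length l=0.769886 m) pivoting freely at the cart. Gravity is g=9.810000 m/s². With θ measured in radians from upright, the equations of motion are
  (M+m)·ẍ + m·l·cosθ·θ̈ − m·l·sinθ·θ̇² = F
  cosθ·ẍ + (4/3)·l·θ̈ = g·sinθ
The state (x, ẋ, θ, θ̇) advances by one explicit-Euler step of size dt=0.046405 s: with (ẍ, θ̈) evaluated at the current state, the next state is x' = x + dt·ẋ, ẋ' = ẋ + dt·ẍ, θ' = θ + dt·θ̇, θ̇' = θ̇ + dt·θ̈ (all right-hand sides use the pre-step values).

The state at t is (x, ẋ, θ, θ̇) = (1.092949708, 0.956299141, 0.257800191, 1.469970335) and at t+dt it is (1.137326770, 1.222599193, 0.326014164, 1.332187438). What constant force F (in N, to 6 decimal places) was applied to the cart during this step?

F = 7.914039 N

ẍ = (ẋ'−ẋ)/dt = (1.222599193−0.956299141)/0.046405 = 5.738607
θ̈ = (θ̇'−θ̇)/dt = (1.332187438−1.469970335)/0.046405 = -2.969139
sinθ=0.254954, cosθ=0.966953
F = (M+m)·ẍ + m·l·cosθ·θ̈ − m·l·sinθ·θ̇² = 8.158681 + -0.205256 − 0.039386 = 7.914039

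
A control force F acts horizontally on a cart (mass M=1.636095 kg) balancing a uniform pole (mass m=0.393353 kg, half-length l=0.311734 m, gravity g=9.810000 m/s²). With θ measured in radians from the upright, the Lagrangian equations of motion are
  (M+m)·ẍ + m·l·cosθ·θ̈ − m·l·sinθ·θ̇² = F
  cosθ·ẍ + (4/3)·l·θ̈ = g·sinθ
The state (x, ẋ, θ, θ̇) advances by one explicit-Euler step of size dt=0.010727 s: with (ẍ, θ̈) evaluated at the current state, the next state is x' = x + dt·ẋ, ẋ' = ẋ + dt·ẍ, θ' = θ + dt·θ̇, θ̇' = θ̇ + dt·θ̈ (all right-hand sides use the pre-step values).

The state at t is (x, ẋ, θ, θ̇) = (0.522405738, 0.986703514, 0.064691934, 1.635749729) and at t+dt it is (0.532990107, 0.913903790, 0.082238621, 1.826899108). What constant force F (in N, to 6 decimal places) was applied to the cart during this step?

ẍ = (ẋ'−ẋ)/dt = (0.913903790−0.986703514)/0.010727 = -6.786587
θ̈ = (θ̇'−θ̇)/dt = (1.826899108−1.635749729)/0.010727 = 17.819463
sinθ=0.064647, cosθ=0.997908
F = (M+m)·ẍ + m·l·cosθ·θ̈ − m·l·sinθ·θ̇² = -13.773026 + 2.180479 − 0.021210 = -11.613758

F = -11.613758 N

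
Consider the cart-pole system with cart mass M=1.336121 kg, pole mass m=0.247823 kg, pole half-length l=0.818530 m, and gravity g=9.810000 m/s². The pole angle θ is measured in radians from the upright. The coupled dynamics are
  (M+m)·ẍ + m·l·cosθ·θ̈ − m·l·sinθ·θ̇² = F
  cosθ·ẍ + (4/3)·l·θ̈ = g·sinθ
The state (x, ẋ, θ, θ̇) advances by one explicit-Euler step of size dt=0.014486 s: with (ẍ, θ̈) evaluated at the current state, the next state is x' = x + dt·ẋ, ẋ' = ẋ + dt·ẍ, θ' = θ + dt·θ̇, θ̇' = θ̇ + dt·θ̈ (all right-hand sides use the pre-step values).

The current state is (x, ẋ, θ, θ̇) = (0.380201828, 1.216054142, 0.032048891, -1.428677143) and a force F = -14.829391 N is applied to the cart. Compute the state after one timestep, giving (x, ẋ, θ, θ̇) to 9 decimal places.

(0.397817588, 1.061954668, 0.011353074, -1.283379518)

sinθ=0.032043405, cosθ=0.999486478
temp = (F + m·l·θ̇²·sinθ)/(M+m) = (-14.829391 + 0.013267316)/1.583944 = -9.353944132
θ̈ = (g·sinθ − cosθ·temp)/(l·(4/3 − m·cos²θ/(M+m))) = 10.030210227
ẍ = temp − m·l·θ̈·cosθ/(M+m) = -10.637820920
Euler: x'=0.380201828+0.014486·1.216054142=0.397817588, ẋ'=1.216054142+0.014486·-10.637820920=1.061954668
       θ'=0.032048891+0.014486·-1.428677143=0.011353074, θ̇'=-1.428677143+0.014486·10.030210227=-1.283379518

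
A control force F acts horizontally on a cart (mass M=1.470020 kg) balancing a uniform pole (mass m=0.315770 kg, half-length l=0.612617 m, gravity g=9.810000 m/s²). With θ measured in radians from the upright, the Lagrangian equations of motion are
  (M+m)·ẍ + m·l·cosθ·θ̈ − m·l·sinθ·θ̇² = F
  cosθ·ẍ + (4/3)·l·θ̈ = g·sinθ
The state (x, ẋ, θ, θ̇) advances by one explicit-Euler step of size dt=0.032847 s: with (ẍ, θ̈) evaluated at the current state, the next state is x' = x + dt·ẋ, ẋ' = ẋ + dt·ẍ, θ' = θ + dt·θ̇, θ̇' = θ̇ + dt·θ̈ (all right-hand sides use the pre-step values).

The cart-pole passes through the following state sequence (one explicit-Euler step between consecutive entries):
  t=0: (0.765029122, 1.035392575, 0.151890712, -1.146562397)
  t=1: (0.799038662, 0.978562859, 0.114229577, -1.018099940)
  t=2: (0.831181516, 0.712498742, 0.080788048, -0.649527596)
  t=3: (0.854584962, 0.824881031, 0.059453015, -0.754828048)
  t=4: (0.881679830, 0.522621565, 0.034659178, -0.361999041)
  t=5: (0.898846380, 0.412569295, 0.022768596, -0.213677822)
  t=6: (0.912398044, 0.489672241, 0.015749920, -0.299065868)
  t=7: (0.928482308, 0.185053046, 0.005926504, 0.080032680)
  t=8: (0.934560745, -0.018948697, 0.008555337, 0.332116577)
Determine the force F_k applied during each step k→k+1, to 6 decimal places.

step 0→1:
  ẍ = (ẋ'−ẋ)/dt = (0.978562859−1.035392575)/0.032847 = -1.730134
  θ̈ = (θ̇'−θ̇)/dt = (-1.018099940−-1.146562397)/0.032847 = 3.910934
  sinθ=0.151307, cosθ=0.988487
  F = (M+m)·ẍ + m·l·cosθ·θ̈ − m·l·sinθ·θ̇² = -3.089656 + 0.747844 − 0.038478 = -2.380290
step 1→2:
  ẍ = (ẋ'−ẋ)/dt = (0.712498742−0.978562859)/0.032847 = -8.100104
  θ̈ = (θ̇'−θ̇)/dt = (-0.649527596−-1.018099940)/0.032847 = 11.220883
  sinθ=0.113981, cosθ=0.993483
  F = (M+m)·ẍ + m·l·cosθ·θ̈ − m·l·sinθ·θ̇² = -14.465085 + 2.156489 − 0.022855 = -12.331450
step 2→3:
  ẍ = (ẋ'−ẋ)/dt = (0.824881031−0.712498742)/0.032847 = 3.421387
  θ̈ = (θ̇'−θ̇)/dt = (-0.754828048−-0.649527596)/0.032847 = -3.205786
  sinθ=0.080700, cosθ=0.996738
  F = (M+m)·ẍ + m·l·cosθ·θ̈ − m·l·sinθ·θ̇² = 6.109878 + -0.618124 − 0.006586 = 5.485168
step 3→4:
  ẍ = (ẋ'−ẋ)/dt = (0.522621565−0.824881031)/0.032847 = -9.202042
  θ̈ = (θ̇'−θ̇)/dt = (-0.361999041−-0.754828048)/0.032847 = 11.959357
  sinθ=0.059418, cosθ=0.998233
  F = (M+m)·ẍ + m·l·cosθ·θ̈ − m·l·sinθ·θ̇² = -16.432914 + 2.309403 − 0.006549 = -14.130060
step 4→5:
  ẍ = (ẋ'−ẋ)/dt = (0.412569295−0.522621565)/0.032847 = -3.350451
  θ̈ = (θ̇'−θ̇)/dt = (-0.213677822−-0.361999041)/0.032847 = 4.515518
  sinθ=0.034652, cosθ=0.999399
  F = (M+m)·ẍ + m·l·cosθ·θ̈ − m·l·sinθ·θ̇² = -5.983202 + 0.872985 − 0.000878 = -5.111096
step 5→6:
  ẍ = (ẋ'−ẋ)/dt = (0.489672241−0.412569295)/0.032847 = 2.347336
  θ̈ = (θ̇'−θ̇)/dt = (-0.299065868−-0.213677822)/0.032847 = -2.599569
  sinθ=0.022767, cosθ=0.999741
  F = (M+m)·ẍ + m·l·cosθ·θ̈ − m·l·sinθ·θ̇² = 4.191849 + -0.502746 − 0.000201 = 3.688902
step 6→7:
  ẍ = (ẋ'−ẋ)/dt = (0.185053046−0.489672241)/0.032847 = -9.273882
  θ̈ = (θ̇'−θ̇)/dt = (0.080032680−-0.299065868)/0.032847 = 11.541345
  sinθ=0.015749, cosθ=0.999876
  F = (M+m)·ẍ + m·l·cosθ·θ̈ − m·l·sinθ·θ̇² = -16.561205 + 2.232351 − 0.000272 = -14.329127
step 7→8:
  ẍ = (ẋ'−ẋ)/dt = (-0.018948697−0.185053046)/0.032847 = -6.210666
  θ̈ = (θ̇'−θ̇)/dt = (0.332116577−0.080032680)/0.032847 = 7.674488
  sinθ=0.005926, cosθ=0.999982
  F = (M+m)·ẍ + m·l·cosθ·θ̈ − m·l·sinθ·θ̇² = -11.090945 + 1.484573 − 0.000007 = -9.606379

F_0 = -2.380290 N
F_1 = -12.331450 N
F_2 = 5.485168 N
F_3 = -14.130060 N
F_4 = -5.111096 N
F_5 = 3.688902 N
F_6 = -14.329127 N
F_7 = -9.606379 N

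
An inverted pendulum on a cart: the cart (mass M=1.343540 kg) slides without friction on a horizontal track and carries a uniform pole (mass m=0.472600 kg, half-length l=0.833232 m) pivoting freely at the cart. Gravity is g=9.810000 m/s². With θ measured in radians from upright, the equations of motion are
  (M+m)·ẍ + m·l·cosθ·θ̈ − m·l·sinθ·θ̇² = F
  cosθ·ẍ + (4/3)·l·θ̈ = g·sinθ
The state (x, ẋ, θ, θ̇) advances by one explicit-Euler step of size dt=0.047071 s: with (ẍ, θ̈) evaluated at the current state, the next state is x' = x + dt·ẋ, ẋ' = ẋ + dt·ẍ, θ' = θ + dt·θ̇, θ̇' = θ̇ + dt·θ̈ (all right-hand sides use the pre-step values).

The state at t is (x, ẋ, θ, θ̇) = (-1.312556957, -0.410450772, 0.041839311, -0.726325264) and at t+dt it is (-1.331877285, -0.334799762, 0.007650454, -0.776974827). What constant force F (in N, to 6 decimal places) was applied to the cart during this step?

F = 2.486801 N

ẍ = (ẋ'−ẋ)/dt = (-0.334799762−-0.410450772)/0.047071 = 1.607168
θ̈ = (θ̇'−θ̇)/dt = (-0.776974827−-0.726325264)/0.047071 = -1.076025
sinθ=0.041827, cosθ=0.999125
F = (M+m)·ẍ + m·l·cosθ·θ̈ − m·l·sinθ·θ̇² = 2.918842 + -0.423352 − 0.008689 = 2.486801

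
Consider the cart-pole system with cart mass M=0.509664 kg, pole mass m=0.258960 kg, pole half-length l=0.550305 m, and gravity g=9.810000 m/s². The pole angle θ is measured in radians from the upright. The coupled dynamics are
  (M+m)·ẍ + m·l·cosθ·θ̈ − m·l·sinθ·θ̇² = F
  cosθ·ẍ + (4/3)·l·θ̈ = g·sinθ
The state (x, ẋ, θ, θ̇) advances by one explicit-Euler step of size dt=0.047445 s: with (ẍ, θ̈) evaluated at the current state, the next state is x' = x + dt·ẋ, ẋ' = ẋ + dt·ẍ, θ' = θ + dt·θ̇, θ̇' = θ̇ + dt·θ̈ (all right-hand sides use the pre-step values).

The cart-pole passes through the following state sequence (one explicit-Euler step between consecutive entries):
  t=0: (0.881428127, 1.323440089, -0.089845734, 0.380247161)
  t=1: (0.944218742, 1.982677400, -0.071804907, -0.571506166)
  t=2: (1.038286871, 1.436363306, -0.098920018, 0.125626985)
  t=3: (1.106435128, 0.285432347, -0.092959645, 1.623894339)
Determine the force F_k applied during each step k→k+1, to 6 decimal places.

step 0→1:
  ẍ = (ẋ'−ẋ)/dt = (1.982677400−1.323440089)/0.047445 = 13.894769
  θ̈ = (θ̇'−θ̇)/dt = (-0.571506166−0.380247161)/0.047445 = -20.060140
  sinθ=-0.089725, cosθ=0.995967
  F = (M+m)·ẍ + m·l·cosθ·θ̈ − m·l·sinθ·θ̇² = 10.679853 + -2.847180 − -0.001849 = 7.834522
step 1→2:
  ẍ = (ẋ'−ẋ)/dt = (1.436363306−1.982677400)/0.047445 = -11.514682
  θ̈ = (θ̇'−θ̇)/dt = (0.125626985−-0.571506166)/0.047445 = 14.693501
  sinθ=-0.071743, cosθ=0.997423
  F = (M+m)·ẍ + m·l·cosθ·θ̈ − m·l·sinθ·θ̇² = -8.850461 + 2.088531 − -0.003339 = -6.758591
step 2→3:
  ẍ = (ẋ'−ẋ)/dt = (0.285432347−1.436363306)/0.047445 = -24.258214
  θ̈ = (θ̇'−θ̇)/dt = (1.623894339−0.125626985)/0.047445 = 31.579036
  sinθ=-0.098759, cosθ=0.995111
  F = (M+m)·ẍ + m·l·cosθ·θ̈ − m·l·sinθ·θ̇² = -18.645445 + 4.478233 − -0.000222 = -14.166990

F_0 = 7.834522 N
F_1 = -6.758591 N
F_2 = -14.166990 N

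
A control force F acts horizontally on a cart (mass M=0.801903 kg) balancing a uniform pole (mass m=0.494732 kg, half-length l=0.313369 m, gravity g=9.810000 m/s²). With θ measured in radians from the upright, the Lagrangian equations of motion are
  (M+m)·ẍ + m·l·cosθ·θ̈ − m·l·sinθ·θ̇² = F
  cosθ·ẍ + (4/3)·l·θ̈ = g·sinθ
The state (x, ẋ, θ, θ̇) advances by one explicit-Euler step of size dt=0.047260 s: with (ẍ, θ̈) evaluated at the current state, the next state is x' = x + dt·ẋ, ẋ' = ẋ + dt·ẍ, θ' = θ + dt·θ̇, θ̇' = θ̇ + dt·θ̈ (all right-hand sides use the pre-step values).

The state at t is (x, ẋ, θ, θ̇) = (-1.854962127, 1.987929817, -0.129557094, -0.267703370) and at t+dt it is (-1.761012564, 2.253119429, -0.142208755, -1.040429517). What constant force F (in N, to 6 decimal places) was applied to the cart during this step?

F = 4.763593 N

ẍ = (ẋ'−ẋ)/dt = (2.253119429−1.987929817)/0.047260 = 5.611291
θ̈ = (θ̇'−θ̇)/dt = (-1.040429517−-0.267703370)/0.047260 = -16.350532
sinθ=-0.129195, cosθ=0.991619
F = (M+m)·ẍ + m·l·cosθ·θ̈ − m·l·sinθ·θ̇² = 7.275796 + -2.513639 − -0.001435 = 4.763593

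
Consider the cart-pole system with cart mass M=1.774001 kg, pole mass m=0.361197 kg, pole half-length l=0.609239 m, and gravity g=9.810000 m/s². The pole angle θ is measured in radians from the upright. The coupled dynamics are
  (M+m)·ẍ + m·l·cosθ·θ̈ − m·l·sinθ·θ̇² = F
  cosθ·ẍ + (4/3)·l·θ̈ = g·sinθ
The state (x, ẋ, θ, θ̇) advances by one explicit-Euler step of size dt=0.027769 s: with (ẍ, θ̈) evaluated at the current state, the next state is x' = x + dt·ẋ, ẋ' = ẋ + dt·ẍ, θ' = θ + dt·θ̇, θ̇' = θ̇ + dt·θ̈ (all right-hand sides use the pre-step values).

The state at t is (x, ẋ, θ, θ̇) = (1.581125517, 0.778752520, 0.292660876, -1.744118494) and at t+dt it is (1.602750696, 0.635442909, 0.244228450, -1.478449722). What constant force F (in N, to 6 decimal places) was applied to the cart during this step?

F = -9.196629 N

ẍ = (ẋ'−ẋ)/dt = (0.635442909−0.778752520)/0.027769 = -5.160777
θ̈ = (θ̇'−θ̇)/dt = (-1.478449722−-1.744118494)/0.027769 = 9.567099
sinθ=0.288501, cosθ=0.957480
F = (M+m)·ẍ + m·l·cosθ·θ̈ − m·l·sinθ·θ̇² = -11.019280 + 2.015773 − 0.193122 = -9.196629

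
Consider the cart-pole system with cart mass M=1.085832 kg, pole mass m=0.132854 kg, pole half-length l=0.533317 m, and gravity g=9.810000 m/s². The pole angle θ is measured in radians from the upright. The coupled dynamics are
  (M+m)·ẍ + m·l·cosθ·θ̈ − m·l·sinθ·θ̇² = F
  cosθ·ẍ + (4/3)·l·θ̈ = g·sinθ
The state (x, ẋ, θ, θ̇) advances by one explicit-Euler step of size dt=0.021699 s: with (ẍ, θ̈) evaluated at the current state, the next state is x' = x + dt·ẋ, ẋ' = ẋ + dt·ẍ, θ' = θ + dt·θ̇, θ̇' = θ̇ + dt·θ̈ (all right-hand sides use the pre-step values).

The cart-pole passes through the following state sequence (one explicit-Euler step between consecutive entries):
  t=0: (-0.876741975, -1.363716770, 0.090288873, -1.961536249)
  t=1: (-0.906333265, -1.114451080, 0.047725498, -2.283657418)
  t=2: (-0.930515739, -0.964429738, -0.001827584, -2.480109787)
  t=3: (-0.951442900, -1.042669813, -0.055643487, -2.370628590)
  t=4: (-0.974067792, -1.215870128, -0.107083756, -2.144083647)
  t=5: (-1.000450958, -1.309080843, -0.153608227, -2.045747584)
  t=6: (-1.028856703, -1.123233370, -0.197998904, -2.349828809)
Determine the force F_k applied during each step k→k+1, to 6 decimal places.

step 0→1:
  ẍ = (ẋ'−ẋ)/dt = (-1.114451080−-1.363716770)/0.021699 = 11.487428
  θ̈ = (θ̇'−θ̇)/dt = (-2.283657418−-1.961536249)/0.021699 = -14.844978
  sinθ=0.090166, cosθ=0.995927
  F = (M+m)·ẍ + m·l·cosθ·θ̈ − m·l·sinθ·θ̇² = 13.999567 + -1.047531 − 0.024581 = 12.927455
step 1→2:
  ẍ = (ẋ'−ẋ)/dt = (-0.964429738−-1.114451080)/0.021699 = 6.913745
  θ̈ = (θ̇'−θ̇)/dt = (-2.480109787−-2.283657418)/0.021699 = -9.053522
  sinθ=0.047707, cosθ=0.998861
  F = (M+m)·ẍ + m·l·cosθ·θ̈ − m·l·sinθ·θ̇² = 8.425684 + -0.640741 − 0.017628 = 7.767314
step 2→3:
  ẍ = (ẋ'−ẋ)/dt = (-1.042669813−-0.964429738)/0.021699 = -3.605700
  θ̈ = (θ̇'−θ̇)/dt = (-2.370628590−-2.480109787)/0.021699 = 5.045449
  sinθ=-0.001828, cosθ=0.999998
  F = (M+m)·ẍ + m·l·cosθ·θ̈ − m·l·sinθ·θ̇² = -4.394216 + 0.357486 − -0.000796 = -4.035933
step 3→4:
  ẍ = (ẋ'−ẋ)/dt = (-1.215870128−-1.042669813)/0.021699 = -7.981949
  θ̈ = (θ̇'−θ̇)/dt = (-2.144083647−-2.370628590)/0.021699 = 10.440340
  sinθ=-0.055615, cosθ=0.998452
  F = (M+m)·ẍ + m·l·cosθ·θ̈ − m·l·sinθ·θ̇² = -9.727490 + 0.738588 − -0.022145 = -8.966757
step 4→5:
  ẍ = (ẋ'−ẋ)/dt = (-1.309080843−-1.215870128)/0.021699 = -4.295623
  θ̈ = (θ̇'−θ̇)/dt = (-2.045747584−-2.144083647)/0.021699 = 4.531825
  sinθ=-0.106879, cosθ=0.994272
  F = (M+m)·ẍ + m·l·cosθ·θ̈ − m·l·sinθ·θ̇² = -5.235015 + 0.319255 − -0.034813 = -4.880947
step 5→6:
  ẍ = (ẋ'−ẋ)/dt = (-1.123233370−-1.309080843)/0.021699 = 8.564794
  θ̈ = (θ̇'−θ̇)/dt = (-2.349828809−-2.045747584)/0.021699 = -14.013605
  sinθ=-0.153005, cosθ=0.988225
  F = (M+m)·ẍ + m·l·cosθ·θ̈ − m·l·sinθ·θ̇² = 10.437795 + -0.981219 − -0.045370 = 9.501946

F_0 = 12.927455 N
F_1 = 7.767314 N
F_2 = -4.035933 N
F_3 = -8.966757 N
F_4 = -4.880947 N
F_5 = 9.501946 N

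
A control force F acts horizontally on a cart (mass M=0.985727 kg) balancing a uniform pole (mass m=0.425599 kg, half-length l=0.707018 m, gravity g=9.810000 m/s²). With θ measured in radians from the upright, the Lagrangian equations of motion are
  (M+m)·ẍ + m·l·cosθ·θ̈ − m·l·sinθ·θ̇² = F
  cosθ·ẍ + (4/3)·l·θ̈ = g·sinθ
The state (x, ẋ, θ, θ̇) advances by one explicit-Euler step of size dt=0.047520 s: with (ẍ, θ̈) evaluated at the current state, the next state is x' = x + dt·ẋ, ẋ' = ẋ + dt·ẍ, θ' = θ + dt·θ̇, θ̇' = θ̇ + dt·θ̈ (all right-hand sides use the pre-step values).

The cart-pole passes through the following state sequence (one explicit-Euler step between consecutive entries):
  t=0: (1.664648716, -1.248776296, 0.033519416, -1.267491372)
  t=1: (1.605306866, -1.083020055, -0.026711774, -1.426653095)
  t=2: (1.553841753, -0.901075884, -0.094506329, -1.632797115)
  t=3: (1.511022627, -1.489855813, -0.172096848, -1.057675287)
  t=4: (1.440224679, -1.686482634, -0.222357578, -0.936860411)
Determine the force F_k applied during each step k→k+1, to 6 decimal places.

F_0 = 3.899419 N
F_1 = 4.115151 N
F_2 = -13.785303 N
F_3 = -5.028374 N

step 0→1:
  ẍ = (ẋ'−ẋ)/dt = (-1.083020055−-1.248776296)/0.047520 = 3.488136
  θ̈ = (θ̇'−θ̇)/dt = (-1.426653095−-1.267491372)/0.047520 = -3.349363
  sinθ=0.033513, cosθ=0.999438
  F = (M+m)·ẍ + m·l·cosθ·θ̈ − m·l·sinθ·θ̇² = 4.922898 + -1.007278 − 0.016201 = 3.899419
step 1→2:
  ẍ = (ẋ'−ẋ)/dt = (-0.901075884−-1.083020055)/0.047520 = 3.828791
  θ̈ = (θ̇'−θ̇)/dt = (-1.632797115−-1.426653095)/0.047520 = -4.338048
  sinθ=-0.026709, cosθ=0.999643
  F = (M+m)·ẍ + m·l·cosθ·θ̈ − m·l·sinθ·θ̇² = 5.403673 + -1.304880 − -0.016358 = 4.115151
step 2→3:
  ẍ = (ẋ'−ẋ)/dt = (-1.489855813−-0.901075884)/0.047520 = -12.390150
  θ̈ = (θ̇'−θ̇)/dt = (-1.057675287−-1.632797115)/0.047520 = 12.102732
  sinθ=-0.094366, cosθ=0.995538
  F = (M+m)·ẍ + m·l·cosθ·θ̈ − m·l·sinθ·θ̇² = -17.486541 + 3.625535 − -0.075702 = -13.785303
step 3→4:
  ẍ = (ẋ'−ẋ)/dt = (-1.686482634−-1.489855813)/0.047520 = -4.137770
  θ̈ = (θ̇'−θ̇)/dt = (-0.936860411−-1.057675287)/0.047520 = 2.542401
  sinθ=-0.171249, cosθ=0.985228
  F = (M+m)·ẍ + m·l·cosθ·θ̈ − m·l·sinθ·θ̇² = -5.839742 + 0.753723 − -0.057645 = -5.028374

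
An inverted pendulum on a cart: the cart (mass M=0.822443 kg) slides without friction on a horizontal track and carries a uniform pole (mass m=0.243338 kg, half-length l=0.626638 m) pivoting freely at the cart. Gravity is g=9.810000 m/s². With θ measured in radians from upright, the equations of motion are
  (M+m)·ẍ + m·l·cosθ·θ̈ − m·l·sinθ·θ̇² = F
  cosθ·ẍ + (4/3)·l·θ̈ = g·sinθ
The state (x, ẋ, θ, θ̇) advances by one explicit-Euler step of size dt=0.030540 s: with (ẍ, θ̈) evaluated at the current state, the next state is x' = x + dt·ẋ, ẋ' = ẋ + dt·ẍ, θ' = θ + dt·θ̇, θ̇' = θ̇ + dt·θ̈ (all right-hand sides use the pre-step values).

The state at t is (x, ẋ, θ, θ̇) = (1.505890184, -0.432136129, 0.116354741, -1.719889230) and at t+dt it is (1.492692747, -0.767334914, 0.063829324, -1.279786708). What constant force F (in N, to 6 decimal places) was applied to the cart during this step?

ẍ = (ẋ'−ẋ)/dt = (-0.767334914−-0.432136129)/0.030540 = -10.975730
θ̈ = (θ̇'−θ̇)/dt = (-1.279786708−-1.719889230)/0.030540 = 14.410692
sinθ=0.116092, cosθ=0.993238
F = (M+m)·ẍ + m·l·cosθ·θ̈ − m·l·sinθ·θ̇² = -11.697724 + 2.182554 − 0.052364 = -9.567534

F = -9.567534 N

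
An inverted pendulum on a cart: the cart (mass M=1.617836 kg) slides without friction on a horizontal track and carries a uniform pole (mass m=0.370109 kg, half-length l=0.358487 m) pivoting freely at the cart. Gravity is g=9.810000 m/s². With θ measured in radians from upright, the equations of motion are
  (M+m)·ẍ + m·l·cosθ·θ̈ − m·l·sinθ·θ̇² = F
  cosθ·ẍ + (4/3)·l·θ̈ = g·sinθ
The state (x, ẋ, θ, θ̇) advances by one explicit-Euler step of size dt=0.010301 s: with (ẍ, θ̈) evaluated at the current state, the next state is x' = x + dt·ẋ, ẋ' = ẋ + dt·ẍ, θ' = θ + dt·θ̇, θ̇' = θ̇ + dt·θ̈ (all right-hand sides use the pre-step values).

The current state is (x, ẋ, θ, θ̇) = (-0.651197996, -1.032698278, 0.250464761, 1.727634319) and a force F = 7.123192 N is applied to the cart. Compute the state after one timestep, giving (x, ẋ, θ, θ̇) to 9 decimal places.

sinθ=0.247854245, cosθ=0.968797333
temp = (F + m·l·θ̇²·sinθ)/(M+m) = (7.123192 + 0.098152884)/1.987945 = 3.632567744
θ̈ = (g·sinθ − cosθ·temp)/(l·(4/3 − m·cos²θ/(M+m))) = -2.618986021
ẍ = temp − m·l·θ̈·cosθ/(M+m) = 3.801909792
Euler: x'=-0.651197996+0.010301·-1.032698278=-0.661835821, ẋ'=-1.032698278+0.010301·3.801909792=-0.993534805
       θ'=0.250464761+0.010301·1.727634319=0.268261122, θ̇'=1.727634319+0.010301·-2.618986021=1.700656144

(-0.661835821, -0.993534805, 0.268261122, 1.700656144)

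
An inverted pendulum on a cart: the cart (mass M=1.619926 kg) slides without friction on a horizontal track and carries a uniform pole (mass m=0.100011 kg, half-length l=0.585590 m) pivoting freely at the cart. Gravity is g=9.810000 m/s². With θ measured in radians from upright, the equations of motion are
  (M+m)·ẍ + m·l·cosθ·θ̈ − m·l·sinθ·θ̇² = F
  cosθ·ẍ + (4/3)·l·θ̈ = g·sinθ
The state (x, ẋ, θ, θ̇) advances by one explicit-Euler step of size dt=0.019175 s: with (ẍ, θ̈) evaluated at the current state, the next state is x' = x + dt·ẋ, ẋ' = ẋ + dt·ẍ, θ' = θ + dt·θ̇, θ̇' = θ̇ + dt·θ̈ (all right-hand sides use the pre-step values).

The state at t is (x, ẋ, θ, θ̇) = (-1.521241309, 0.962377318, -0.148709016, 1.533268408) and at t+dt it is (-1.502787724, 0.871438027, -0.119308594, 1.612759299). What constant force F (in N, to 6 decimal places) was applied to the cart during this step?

ẍ = (ẋ'−ẋ)/dt = (0.871438027−0.962377318)/0.019175 = -4.742597
θ̈ = (θ̇'−θ̇)/dt = (1.612759299−1.533268408)/0.019175 = 4.145548
sinθ=-0.148162, cosθ=0.988963
F = (M+m)·ẍ + m·l·cosθ·θ̈ − m·l·sinθ·θ̇² = -8.156967 + 0.240106 − -0.020399 = -7.896462

F = -7.896462 N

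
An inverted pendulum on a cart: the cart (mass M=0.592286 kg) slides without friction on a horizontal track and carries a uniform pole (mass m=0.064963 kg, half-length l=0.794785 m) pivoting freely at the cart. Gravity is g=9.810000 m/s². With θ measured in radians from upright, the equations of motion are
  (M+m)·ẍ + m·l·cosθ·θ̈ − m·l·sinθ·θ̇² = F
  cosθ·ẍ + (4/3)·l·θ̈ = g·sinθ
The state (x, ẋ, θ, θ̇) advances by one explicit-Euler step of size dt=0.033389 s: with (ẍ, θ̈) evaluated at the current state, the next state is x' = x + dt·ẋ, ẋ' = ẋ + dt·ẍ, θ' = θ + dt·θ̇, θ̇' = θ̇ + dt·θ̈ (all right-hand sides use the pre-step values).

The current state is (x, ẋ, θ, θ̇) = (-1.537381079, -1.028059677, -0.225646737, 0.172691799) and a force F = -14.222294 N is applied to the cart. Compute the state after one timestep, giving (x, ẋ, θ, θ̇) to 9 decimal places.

sinθ=-0.223736751, cosθ=0.974649612
temp = (F + m·l·θ̇²·sinθ)/(M+m) = (-14.222294 + -0.000344506)/0.657249 = -21.639650278
θ̈ = (g·sinθ − cosθ·temp)/(l·(4/3 − m·cos²θ/(M+m))) = 19.182253601
ẍ = temp − m·l·θ̈·cosθ/(M+m) = -23.108353147
Euler: x'=-1.537381079+0.033389·-1.028059677=-1.571706964, ẋ'=-1.028059677+0.033389·-23.108353147=-1.799624480
       θ'=-0.225646737+0.033389·0.172691799=-0.219880731, θ̇'=0.172691799+0.033389·19.182253601=0.813168064

(-1.571706964, -1.799624480, -0.219880731, 0.813168064)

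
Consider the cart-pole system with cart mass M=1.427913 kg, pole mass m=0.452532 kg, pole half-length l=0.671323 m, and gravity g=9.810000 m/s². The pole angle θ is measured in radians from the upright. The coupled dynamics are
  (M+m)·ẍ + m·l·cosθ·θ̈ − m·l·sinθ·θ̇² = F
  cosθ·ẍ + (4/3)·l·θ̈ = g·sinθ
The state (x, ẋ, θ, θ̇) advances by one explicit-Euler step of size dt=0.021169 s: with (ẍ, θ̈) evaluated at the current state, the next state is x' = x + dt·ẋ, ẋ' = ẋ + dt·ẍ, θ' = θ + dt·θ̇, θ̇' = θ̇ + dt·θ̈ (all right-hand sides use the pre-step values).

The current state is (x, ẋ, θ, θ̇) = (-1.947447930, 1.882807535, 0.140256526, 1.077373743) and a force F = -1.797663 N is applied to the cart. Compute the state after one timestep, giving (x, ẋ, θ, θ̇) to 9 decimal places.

(-1.907590777, 1.852589612, 0.163063451, 1.143235365)

sinθ=0.139797126, cosθ=0.990180167
temp = (F + m·l·θ̇²·sinθ)/(M+m) = (-1.797663 + 0.049296018)/1.880445 = -0.929762361
θ̈ = (g·sinθ − cosθ·temp)/(l·(4/3 − m·cos²θ/(M+m))) = 3.111229711
ẍ = temp − m·l·θ̈·cosθ/(M+m) = -1.427461038
Euler: x'=-1.947447930+0.021169·1.882807535=-1.907590777, ẋ'=1.882807535+0.021169·-1.427461038=1.852589612
       θ'=0.140256526+0.021169·1.077373743=0.163063451, θ̇'=1.077373743+0.021169·3.111229711=1.143235365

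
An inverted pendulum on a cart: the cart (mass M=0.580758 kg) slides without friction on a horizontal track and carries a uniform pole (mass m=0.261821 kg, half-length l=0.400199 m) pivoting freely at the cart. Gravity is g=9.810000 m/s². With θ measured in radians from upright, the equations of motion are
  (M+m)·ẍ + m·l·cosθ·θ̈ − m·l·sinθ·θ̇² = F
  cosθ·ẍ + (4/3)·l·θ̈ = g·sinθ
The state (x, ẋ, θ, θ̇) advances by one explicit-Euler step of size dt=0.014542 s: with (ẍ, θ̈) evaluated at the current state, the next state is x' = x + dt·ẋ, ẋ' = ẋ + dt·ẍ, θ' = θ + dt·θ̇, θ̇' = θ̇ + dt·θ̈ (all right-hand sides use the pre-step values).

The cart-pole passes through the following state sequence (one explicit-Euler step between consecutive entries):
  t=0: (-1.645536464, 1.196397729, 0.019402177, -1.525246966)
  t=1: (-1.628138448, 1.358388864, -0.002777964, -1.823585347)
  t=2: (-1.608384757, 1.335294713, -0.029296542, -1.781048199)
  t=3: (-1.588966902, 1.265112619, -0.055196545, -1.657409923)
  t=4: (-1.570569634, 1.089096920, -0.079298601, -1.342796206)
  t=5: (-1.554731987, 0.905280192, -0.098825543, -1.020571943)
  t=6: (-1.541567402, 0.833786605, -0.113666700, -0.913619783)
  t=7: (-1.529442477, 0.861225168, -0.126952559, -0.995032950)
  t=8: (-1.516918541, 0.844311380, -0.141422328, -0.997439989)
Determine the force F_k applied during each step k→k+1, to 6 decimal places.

step 0→1:
  ẍ = (ẋ'−ẋ)/dt = (1.358388864−1.196397729)/0.014542 = 11.139536
  θ̈ = (θ̇'−θ̇)/dt = (-1.823585347−-1.525246966)/0.014542 = -20.515636
  sinθ=0.019401, cosθ=0.999812
  F = (M+m)·ẍ + m·l·cosθ·θ̈ − m·l·sinθ·θ̇² = 9.385939 + -2.149234 − 0.004729 = 7.231976
step 1→2:
  ẍ = (ẋ'−ẋ)/dt = (1.335294713−1.358388864)/0.014542 = -1.588100
  θ̈ = (θ̇'−θ̇)/dt = (-1.781048199−-1.823585347)/0.014542 = 2.925124
  sinθ=-0.002778, cosθ=0.999996
  F = (M+m)·ẍ + m·l·cosθ·θ̈ − m·l·sinθ·θ̇² = -1.338100 + 0.306495 − -0.000968 = -1.030637
step 2→3:
  ẍ = (ẋ'−ẋ)/dt = (1.265112619−1.335294713)/0.014542 = -4.826165
  θ̈ = (θ̇'−θ̇)/dt = (-1.657409923−-1.781048199)/0.014542 = 8.502151
  sinθ=-0.029292, cosθ=0.999571
  F = (M+m)·ẍ + m·l·cosθ·θ̈ − m·l·sinθ·θ̇² = -4.066425 + 0.890477 − -0.009736 = -3.166212
step 3→4:
  ẍ = (ẋ'−ẋ)/dt = (1.089096920−1.265112619)/0.014542 = -12.103954
  θ̈ = (θ̇'−θ̇)/dt = (-1.342796206−-1.657409923)/0.014542 = 21.634831
  sinθ=-0.055169, cosθ=0.998477
  F = (M+m)·ẍ + m·l·cosθ·θ̈ − m·l·sinθ·θ̇² = -10.198537 + 2.263456 − -0.015879 = -7.919202
step 4→5:
  ẍ = (ẋ'−ẋ)/dt = (0.905280192−1.089096920)/0.014542 = -12.640402
  θ̈ = (θ̇'−θ̇)/dt = (-1.020571943−-1.342796206)/0.014542 = 22.158181
  sinθ=-0.079216, cosθ=0.996858
  F = (M+m)·ẍ + m·l·cosθ·θ̈ − m·l·sinθ·θ̇² = -10.650537 + 2.314449 − -0.014966 = -8.321122
step 5→6:
  ẍ = (ẋ'−ẋ)/dt = (0.833786605−0.905280192)/0.014542 = -4.916352
  θ̈ = (θ̇'−θ̇)/dt = (-0.913619783−-1.020571943)/0.014542 = 7.354708
  sinθ=-0.098665, cosθ=0.995121
  F = (M+m)·ẍ + m·l·cosθ·θ̈ − m·l·sinθ·θ̇² = -4.142415 + 0.766870 − -0.010768 = -3.364777
step 6→7:
  ẍ = (ẋ'−ẋ)/dt = (0.861225168−0.833786605)/0.014542 = 1.886849
  θ̈ = (θ̇'−θ̇)/dt = (-0.995032950−-0.913619783)/0.014542 = -5.598485
  sinθ=-0.113422, cosθ=0.993547
  F = (M+m)·ẍ + m·l·cosθ·θ̈ − m·l·sinθ·θ̇² = 1.589820 + -0.582827 − -0.009920 = 1.016913
step 7→8:
  ẍ = (ẋ'−ẋ)/dt = (0.844311380−0.861225168)/0.014542 = -1.163099
  θ̈ = (θ̇'−θ̇)/dt = (-0.997439989−-0.995032950)/0.014542 = -0.165523
  sinθ=-0.126612, cosθ=0.991952
  F = (M+m)·ẍ + m·l·cosθ·θ̈ − m·l·sinθ·θ̇² = -0.980003 + -0.017204 − -0.013135 = -0.984072

F_0 = 7.231976 N
F_1 = -1.030637 N
F_2 = -3.166212 N
F_3 = -7.919202 N
F_4 = -8.321122 N
F_5 = -3.364777 N
F_6 = 1.016913 N
F_7 = -0.984072 N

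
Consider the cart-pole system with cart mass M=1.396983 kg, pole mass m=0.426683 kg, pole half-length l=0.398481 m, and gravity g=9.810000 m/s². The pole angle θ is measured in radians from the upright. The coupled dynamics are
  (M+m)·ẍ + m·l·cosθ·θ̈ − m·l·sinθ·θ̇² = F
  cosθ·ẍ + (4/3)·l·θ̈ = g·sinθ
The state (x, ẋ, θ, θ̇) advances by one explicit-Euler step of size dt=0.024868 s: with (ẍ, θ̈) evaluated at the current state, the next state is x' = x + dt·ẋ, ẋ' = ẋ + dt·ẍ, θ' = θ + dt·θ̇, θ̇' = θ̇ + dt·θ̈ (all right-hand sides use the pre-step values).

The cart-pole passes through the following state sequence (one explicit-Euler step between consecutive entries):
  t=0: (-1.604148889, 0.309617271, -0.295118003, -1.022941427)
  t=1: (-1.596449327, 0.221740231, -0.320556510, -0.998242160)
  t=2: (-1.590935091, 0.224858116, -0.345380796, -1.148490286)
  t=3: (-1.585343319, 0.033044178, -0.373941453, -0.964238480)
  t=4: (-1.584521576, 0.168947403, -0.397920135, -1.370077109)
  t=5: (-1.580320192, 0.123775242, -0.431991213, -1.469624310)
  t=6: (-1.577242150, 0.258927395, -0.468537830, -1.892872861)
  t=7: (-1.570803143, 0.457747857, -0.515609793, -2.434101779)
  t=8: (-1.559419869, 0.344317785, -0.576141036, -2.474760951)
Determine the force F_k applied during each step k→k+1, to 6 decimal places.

F_0 = -6.231043 N
F_1 = -0.692901 N
F_2 = -12.805170 N
F_3 = 7.441041 N
F_4 = -3.816412 N
F_5 = 7.437022 N
F_6 = 11.553730 N
F_7 = -8.063412 N

step 0→1:
  ẍ = (ẋ'−ẋ)/dt = (0.221740231−0.309617271)/0.024868 = -3.533740
  θ̈ = (θ̇'−θ̇)/dt = (-0.998242160−-1.022941427)/0.024868 = 0.993215
  sinθ=-0.290853, cosθ=0.956768
  F = (M+m)·ẍ + m·l·cosθ·θ̈ − m·l·sinθ·θ̇² = -6.444361 + 0.161571 − -0.051747 = -6.231043
step 1→2:
  ẍ = (ẋ'−ẋ)/dt = (0.224858116−0.221740231)/0.024868 = 0.125377
  θ̈ = (θ̇'−θ̇)/dt = (-1.148490286−-0.998242160)/0.024868 = -6.041826
  sinθ=-0.315095, cosθ=0.949060
  F = (M+m)·ẍ + m·l·cosθ·θ̈ − m·l·sinθ·θ̇² = 0.228647 + -0.974933 − -0.053386 = -0.692901
step 2→3:
  ẍ = (ẋ'−ẋ)/dt = (0.033044178−0.224858116)/0.024868 = -7.713284
  θ̈ = (θ̇'−θ̇)/dt = (-0.964238480−-1.148490286)/0.024868 = 7.409193
  sinθ=-0.338555, cosθ=0.940947
  F = (M+m)·ẍ + m·l·cosθ·θ̈ − m·l·sinθ·θ̇² = -14.066453 + 1.185356 − -0.075927 = -12.805170
step 3→4:
  ẍ = (ẋ'−ẋ)/dt = (0.168947403−0.033044178)/0.024868 = 5.464984
  θ̈ = (θ̇'−θ̇)/dt = (-1.370077109−-0.964238480)/0.024868 = -16.319713
  sinθ=-0.365287, cosθ=0.930895
  F = (M+m)·ẍ + m·l·cosθ·θ̈ − m·l·sinθ·θ̇² = 9.966306 + -2.583010 − -0.057745 = 7.441041
step 4→5:
  ẍ = (ẋ'−ẋ)/dt = (0.123775242−0.168947403)/0.024868 = -1.816477
  θ̈ = (θ̇'−θ̇)/dt = (-1.469624310−-1.370077109)/0.024868 = -4.003024
  sinθ=-0.387502, cosθ=0.921869
  F = (M+m)·ẍ + m·l·cosθ·θ̈ − m·l·sinθ·θ̇² = -3.312648 + -0.627437 − -0.123674 = -3.816412
step 5→6:
  ẍ = (ẋ'−ẋ)/dt = (0.258927395−0.123775242)/0.024868 = 5.434782
  θ̈ = (θ̇'−θ̇)/dt = (-1.892872861−-1.469624310)/0.024868 = -17.019807
  sinθ=-0.418680, cosθ=0.908134
  F = (M+m)·ẍ + m·l·cosθ·θ̈ − m·l·sinθ·θ̇² = 9.911227 + -2.627952 − -0.153747 = 7.437022
step 6→7:
  ẍ = (ẋ'−ẋ)/dt = (0.457747857−0.258927395)/0.024868 = 7.995032
  θ̈ = (θ̇'−θ̇)/dt = (-2.434101779−-1.892872861)/0.024868 = -21.764071
  sinθ=-0.451582, cosθ=0.892230
  F = (M+m)·ẍ + m·l·cosθ·θ̈ − m·l·sinθ·θ̇² = 14.580268 + -3.301640 − -0.275101 = 11.553730
step 7→8:
  ẍ = (ẋ'−ẋ)/dt = (0.344317785−0.457747857)/0.024868 = -4.561286
  θ̈ = (θ̇'−θ̇)/dt = (-2.474760951−-2.434101779)/0.024868 = -1.635000
  sinθ=-0.493065, cosθ=0.869992
  F = (M+m)·ẍ + m·l·cosθ·θ̈ − m·l·sinθ·θ̇² = -8.318263 + -0.241850 − -0.496701 = -8.063412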